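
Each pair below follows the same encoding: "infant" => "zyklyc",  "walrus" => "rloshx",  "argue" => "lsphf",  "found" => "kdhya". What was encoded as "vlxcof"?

i(8)→z(25) and n(13)→y(24) fit y≡5x+11 (mod 26); the inverse of 5 mod 26 is 21. Each letter's alphabet position (a=0..z=25) is mapped through 5·x+11 mod 26 — an affine cipher.
Undoing it on vlxcof: v(21)→21·(21−11)≡2=c; l(11)→21·(11−11)≡0=a; x(23)→21·(23−11)≡18=s; c(2)→21·(2−11)≡19=t; o(14)→21·(14−11)≡11=l; f(5)→21·(5−11)≡4=e (all mod 26).

castle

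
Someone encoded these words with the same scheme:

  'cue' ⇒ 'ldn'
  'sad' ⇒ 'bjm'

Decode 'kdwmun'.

bundle

Each letter is shifted forward by 9 in the alphabet (a Caesar shift of +9).
Undoing it on kdwmun: k−9=b, d−9=u, w−9=n, m−9=d, u−9=l, n−9=e.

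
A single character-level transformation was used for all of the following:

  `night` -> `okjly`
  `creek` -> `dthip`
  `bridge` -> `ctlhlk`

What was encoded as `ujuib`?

In night: n→o is +1, i→k is +2, g→j is +3, h→l is +4 — the shift increases by 1 each position. The shift increases by 1 at each position, starting from +1: 1, 2, 3, ….
Reversing it on ujuib: u−1=t, j−2=h, u−3=r, i−4=e, b−5=w.

threw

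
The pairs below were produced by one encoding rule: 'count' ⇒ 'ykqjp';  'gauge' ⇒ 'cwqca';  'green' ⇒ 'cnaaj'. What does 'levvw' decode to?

pizza

This is a Caesar cipher with shift 22.
Reversing it on levvw: l−22=p, e−22=i, v−22=z, v−22=z, w−22=a.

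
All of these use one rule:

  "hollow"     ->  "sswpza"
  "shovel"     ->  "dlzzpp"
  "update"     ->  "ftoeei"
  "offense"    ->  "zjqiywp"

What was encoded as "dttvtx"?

spirit

Shifts by position in hollow: pos 0: h→s (+11), pos 1: o→s (+4), pos 2: l→w (+11), pos 3: l→p (+4) — repeating every 2. The shifts repeat in a cycle of length 2: positions 0,1,… shift by +11, +4, then the pattern repeats.
Reversing it on dttvtx: d−11=s, t−4=p, t−11=i, v−4=r, t−11=i, x−4=t.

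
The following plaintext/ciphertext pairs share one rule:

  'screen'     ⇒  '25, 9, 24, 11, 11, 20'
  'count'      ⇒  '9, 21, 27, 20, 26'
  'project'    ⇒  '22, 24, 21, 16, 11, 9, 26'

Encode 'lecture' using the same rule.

The number is (letter's place in the alphabet, a=1) + 6.
For lecture: l=12→18, e=5→11, c=3→9, t=20→26, u=21→27, r=18→24, e=5→11.

18, 11, 9, 26, 27, 24, 11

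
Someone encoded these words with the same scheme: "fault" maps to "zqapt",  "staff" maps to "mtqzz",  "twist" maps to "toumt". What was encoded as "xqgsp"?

bagel

This is an affine cipher: with a=0,…,z=25, each position x becomes (7x+16) mod 26.
Undoing it on xqgsp: x(23)→15·(23−16)≡1=b; q(16)→15·(16−16)≡0=a; g(6)→15·(6−16)≡6=g; s(18)→15·(18−16)≡4=e; p(15)→15·(15−16)≡11=l (all mod 26).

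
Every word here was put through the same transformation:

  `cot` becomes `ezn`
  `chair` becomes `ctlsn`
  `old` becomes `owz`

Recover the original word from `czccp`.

error

The word is reversed, then every letter is shifted forward by 11.
Undoing it on czccp: shift back: c−11=r, z−11=o, c−11=r, c−11=r, p−11=e → rorre; then reverse → error.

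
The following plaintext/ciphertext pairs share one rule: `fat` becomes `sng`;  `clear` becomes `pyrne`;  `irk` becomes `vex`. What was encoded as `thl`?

Compare letters: f→s is +13, a→n is +13, t→g is +13 — a constant shift. It's a constant shift of +13 (ROT13).
Reversing it on thl: t−13=g, h−13=u, l−13=y.

guy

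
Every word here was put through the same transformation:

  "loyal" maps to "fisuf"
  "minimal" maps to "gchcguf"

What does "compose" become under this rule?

Every letter moves 20 places later in the alphabet, wrapping around z→a.
Applying it to compose: c+20=w, o+20=i, m+20=g, p+20=j, o+20=i, s+20=m, e+20=y.

wigjimy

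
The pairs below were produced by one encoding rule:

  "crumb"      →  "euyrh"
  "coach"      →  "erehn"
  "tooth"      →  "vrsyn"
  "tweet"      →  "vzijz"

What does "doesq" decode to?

In crumb: c→e is +2, r→u is +3, u→y is +4, m→r is +5 — the shift increases by 1 each position. The shift increases by 1 at each position, starting from +2: 2, 3, 4, ….
Decoding doesq: d−2=b, o−3=l, e−4=a, s−5=n, q−6=k.

blank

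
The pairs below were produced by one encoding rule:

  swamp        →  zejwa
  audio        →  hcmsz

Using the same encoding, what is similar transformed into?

zqvswme

In swamp: s→z is +7, w→e is +8, a→j is +9, m→w is +10 — the shift increases by 1 each position. The shift increases by 1 at each position, starting from +7: 7, 8, 9, ….
Applying it to similar: s+7=z, i+8=q, m+9=v, i+10=s, l+11=w, a+12=m, r+13=e.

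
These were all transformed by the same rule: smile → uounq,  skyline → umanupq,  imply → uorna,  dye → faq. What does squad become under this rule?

Vowels shift forward by 12 and consonants shift forward by 2.
For squad: s(cons)+2=u, q(cons)+2=s, u(vowel)+12=g, a(vowel)+12=m, d(cons)+2=f.

usgmf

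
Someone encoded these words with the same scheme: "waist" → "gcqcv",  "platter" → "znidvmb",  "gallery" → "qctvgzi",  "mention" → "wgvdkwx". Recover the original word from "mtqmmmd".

cricket

It's a Vigenère-style cipher with numeric key [10,2,8]: position i shifts by key[i mod 3].
Decoding mtqmmmd: m−10=c, t−2=r, q−8=i, m−10=c, m−2=k, m−8=e, d−10=t.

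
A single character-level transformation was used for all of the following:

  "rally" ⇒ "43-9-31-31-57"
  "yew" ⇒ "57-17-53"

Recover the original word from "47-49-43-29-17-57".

r(#18)→43 and a(#1)→9: differences scale by 2, so n = 2·pos + 7. The formula is n = 2×(alphabet index, a=1) + 7.
Undoing it on 47-49-43-29-17-57: 47→(47−7)÷2=20=t, 49→(49−7)÷2=21=u, 43→(43−7)÷2=18=r, 29→(29−7)÷2=11=k, 17→(17−7)÷2=5=e, 57→(57−7)÷2=25=y.

turkey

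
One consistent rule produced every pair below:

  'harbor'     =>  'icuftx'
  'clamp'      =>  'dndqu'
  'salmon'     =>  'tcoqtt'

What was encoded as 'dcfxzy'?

cactus

In harbor: h→i is +1, a→c is +2, r→u is +3, b→f is +4 — the shift increases by 1 each position. Each letter shifts forward by (position + 1), i.e. 1, 2, 3, … — the shift grows by one for each successive letter.
Reversing it on dcfxzy: d−1=c, c−2=a, f−3=c, x−4=t, z−5=u, y−6=s.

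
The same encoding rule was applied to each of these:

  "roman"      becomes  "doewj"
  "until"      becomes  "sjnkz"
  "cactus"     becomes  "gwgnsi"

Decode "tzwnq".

plate

r(17)→d(3) and o(14)→o(14) fit y≡5x+22 (mod 26); the inverse of 5 mod 26 is 21. Each letter's alphabet position (a=0..z=25) is mapped through 5·x+22 mod 26 — an affine cipher.
Undoing it on tzwnq: t(19)→21·(19−22)≡15=p; z(25)→21·(25−22)≡11=l; w(22)→21·(22−22)≡0=a; n(13)→21·(13−22)≡19=t; q(16)→21·(16−22)≡4=e (all mod 26).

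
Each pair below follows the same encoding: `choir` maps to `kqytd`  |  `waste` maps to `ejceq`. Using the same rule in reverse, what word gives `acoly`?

steam

The shift increases by 1 at each position, starting from +8: 8, 9, 10, ….
Reversing it on acoly: a−8=s, c−9=t, o−10=e, l−11=a, y−12=m.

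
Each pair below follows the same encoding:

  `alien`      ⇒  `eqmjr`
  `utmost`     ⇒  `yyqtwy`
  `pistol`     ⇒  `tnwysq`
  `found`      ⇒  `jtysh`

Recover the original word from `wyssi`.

Shifts by position in alien: pos 0: a→e (+4), pos 1: l→q (+5), pos 2: i→m (+4), pos 3: e→j (+5) — repeating every 2. It's a Vigenère-style cipher with numeric key [4,5]: position i shifts by key[i mod 2].
Undoing it on wyssi: w−4=s, y−5=t, s−4=o, s−5=n, i−4=e.

stone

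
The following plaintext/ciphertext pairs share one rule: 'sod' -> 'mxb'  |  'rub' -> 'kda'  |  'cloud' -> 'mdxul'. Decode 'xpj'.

ago

The output letters match the input read backwards, each shifted +9: sod reversed is dos. Read the word backwards and shift each letter +9.
Undoing it on xpj: shift back: x−9=o, p−9=g, j−9=a → oga; then reverse → ago.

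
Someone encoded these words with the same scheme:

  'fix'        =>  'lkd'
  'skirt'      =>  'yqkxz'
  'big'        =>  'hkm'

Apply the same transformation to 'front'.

lxqtz

The shift depends on letter class: consonant f→l is +6, but vowel i→k is +2. The rule splits by letter class: vowels +2, consonants +6.
Applying it to front: f(cons)+6=l, r(cons)+6=x, o(vowel)+2=q, n(cons)+6=t, t(cons)+6=z.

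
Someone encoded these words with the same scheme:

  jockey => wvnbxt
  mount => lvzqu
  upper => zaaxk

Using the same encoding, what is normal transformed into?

j(9)→w(22) and o(14)→v(21) fit y≡5x+3 (mod 26); the inverse of 5 mod 26 is 21. Each letter's alphabet position (a=0..z=25) is mapped through 5·x+3 mod 26 — an affine cipher.
Applying it to normal: n(13)→5·13+3≡16=q; o(14)→5·14+3≡21=v; r(17)→5·17+3≡10=k; m(12)→5·12+3≡11=l; a(0)→5·0+3≡3=d; l(11)→5·11+3≡6=g (all mod 26).

qvkldg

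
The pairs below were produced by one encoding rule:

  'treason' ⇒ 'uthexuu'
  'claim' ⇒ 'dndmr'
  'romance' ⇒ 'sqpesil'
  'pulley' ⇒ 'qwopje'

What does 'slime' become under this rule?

tnlqj

In treason: t→u is +1, r→t is +2, e→h is +3, a→e is +4 — the shift increases by 1 each position. Each letter shifts forward by (position + 1), i.e. 1, 2, 3, … — the shift grows by one for each successive letter.
For slime: s+1=t, l+2=n, i+3=l, m+4=q, e+5=j.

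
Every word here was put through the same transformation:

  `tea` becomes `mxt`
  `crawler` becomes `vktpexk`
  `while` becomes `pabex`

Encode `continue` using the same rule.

This is a Caesar cipher with shift 19.
On continue: c+19=v, o+19=h, n+19=g, t+19=m, i+19=b, n+19=g, u+19=n, e+19=x.

vhgmbgnx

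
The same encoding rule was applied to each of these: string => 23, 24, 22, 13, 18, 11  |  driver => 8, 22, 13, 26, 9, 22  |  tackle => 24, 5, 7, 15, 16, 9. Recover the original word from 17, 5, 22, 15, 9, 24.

market

s is letter #19 and maps to 23: an offset of 4. Letters become their 1-based position plus 4 (so a→5, b→6, …).
Decoding 17, 5, 22, 15, 9, 24: 17→(17−4)÷1=13=m, 5→(5−4)÷1=1=a, 22→(22−4)÷1=18=r, 15→(15−4)÷1=11=k, 9→(9−4)÷1=5=e, 24→(24−4)÷1=20=t.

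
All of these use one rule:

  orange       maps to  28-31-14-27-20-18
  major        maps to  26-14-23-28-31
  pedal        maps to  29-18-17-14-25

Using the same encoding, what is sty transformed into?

o is letter #15 and maps to 28: an offset of 13. The number is (letter's place in the alphabet, a=1) + 13.
Applying it to sty: s=19→32, t=20→33, y=25→38.

32-33-38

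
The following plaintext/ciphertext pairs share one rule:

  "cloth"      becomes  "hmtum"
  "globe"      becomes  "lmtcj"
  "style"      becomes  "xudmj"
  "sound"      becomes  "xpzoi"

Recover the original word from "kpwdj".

A repeating key of period 2 is used — shifts +5, +1 over and over.
Reversing it on kpwdj: k−5=f, p−1=o, w−5=r, d−1=c, j−5=e.

force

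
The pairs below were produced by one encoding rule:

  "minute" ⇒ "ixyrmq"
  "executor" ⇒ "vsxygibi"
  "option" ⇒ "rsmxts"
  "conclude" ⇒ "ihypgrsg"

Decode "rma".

The output letters match the input read backwards, each shifted +4: minute reversed is etunim. Two steps: reverse the string, then apply a Caesar shift of +4.
Reversing it on rma: shift back: r−4=n, m−4=i, a−4=w → niw; then reverse → win.

win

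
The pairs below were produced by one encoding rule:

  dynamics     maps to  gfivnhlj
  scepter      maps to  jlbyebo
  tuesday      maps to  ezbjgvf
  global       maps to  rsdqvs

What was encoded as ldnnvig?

d(3)→g(6) and y(24)→f(5) fit y≡21x+21 (mod 26); the inverse of 21 mod 26 is 5. Treating letters as 0–25, the rule is x ↦ 21x + 21 (mod 26).
Undoing it on ldnnvig: l(11)→5·(11−21)≡2=c; d(3)→5·(3−21)≡14=o; n(13)→5·(13−21)≡12=m; n(13)→5·(13−21)≡12=m; v(21)→5·(21−21)≡0=a; i(8)→5·(8−21)≡13=n; g(6)→5·(6−21)≡3=d (all mod 26).

command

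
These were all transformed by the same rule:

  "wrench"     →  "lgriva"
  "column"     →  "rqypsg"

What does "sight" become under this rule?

xlkmw

The output letters match the input read backwards, each shifted +4: wrench reversed is hcnerw. Two steps: reverse the string, then apply a Caesar shift of +4.
Applying it to sight: reverse → thgis; then shift: t+4=x, h+4=l, g+4=k, i+4=m, s+4=w.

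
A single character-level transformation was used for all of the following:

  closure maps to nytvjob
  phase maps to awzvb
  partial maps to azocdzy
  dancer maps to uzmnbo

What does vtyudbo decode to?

c(2)→n(13) and l(11)→y(24) fit y≡7x+25 (mod 26); the inverse of 7 mod 26 is 15. Each letter's alphabet position (a=0..z=25) is mapped through 7·x+25 mod 26 — an affine cipher.
Decoding vtyudbo: v(21)→15·(21−25)≡18=s; t(19)→15·(19−25)≡14=o; y(24)→15·(24−25)≡11=l; u(20)→15·(20−25)≡3=d; d(3)→15·(3−25)≡8=i; b(1)→15·(1−25)≡4=e; o(14)→15·(14−25)≡17=r (all mod 26).

soldier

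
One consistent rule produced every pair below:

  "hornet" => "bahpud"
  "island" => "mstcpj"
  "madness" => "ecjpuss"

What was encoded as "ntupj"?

Each letter's alphabet position (a=0..z=25) is mapped through 11·x+2 mod 26 — an affine cipher.
Reversing it on ntupj: n(13)→19·(13−2)≡1=b; t(19)→19·(19−2)≡11=l; u(20)→19·(20−2)≡4=e; p(15)→19·(15−2)≡13=n; j(9)→19·(9−2)≡3=d (all mod 26).

blend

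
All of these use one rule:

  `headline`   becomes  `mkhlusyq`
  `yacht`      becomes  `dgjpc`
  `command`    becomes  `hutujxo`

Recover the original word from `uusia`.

In headline: h→m is +5, e→k is +6, a→h is +7, d→l is +8 — the shift increases by 1 each position. Letter i (0-indexed) is shifted by i+5, so successive shifts are 5, 6, 7, ….
Decoding uusia: u−5=p, u−6=o, s−7=l, i−8=a, a−9=r.

polar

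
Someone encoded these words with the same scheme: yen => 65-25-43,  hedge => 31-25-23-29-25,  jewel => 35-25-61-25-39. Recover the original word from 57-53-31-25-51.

The formula is n = 2×(alphabet index, a=1) + 15.
Undoing it on 57-53-31-25-51: 57→(57−15)÷2=21=u, 53→(53−15)÷2=19=s, 31→(31−15)÷2=8=h, 25→(25−15)÷2=5=e, 51→(51−15)÷2=18=r.

usher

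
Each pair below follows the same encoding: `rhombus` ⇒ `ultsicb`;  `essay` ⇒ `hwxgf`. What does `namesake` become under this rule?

In rhombus: r→u is +3, h→l is +4, o→t is +5, m→s is +6 — the shift increases by 1 each position. The shift increases by 1 at each position, starting from +3: 3, 4, 5, ….
On namesake: n+3=q, a+4=e, m+5=r, e+6=k, s+7=z, a+8=i, k+9=t, e+10=o.

qerkzito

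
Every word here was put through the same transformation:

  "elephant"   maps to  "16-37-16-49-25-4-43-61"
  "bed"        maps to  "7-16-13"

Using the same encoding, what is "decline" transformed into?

13-16-10-37-28-43-16

Each letter becomes 3×(its alphabet position, a=1..z=26) + 1.
For decline: d=4→13, e=5→16, c=3→10, l=12→37, i=9→28, n=14→43, e=5→16.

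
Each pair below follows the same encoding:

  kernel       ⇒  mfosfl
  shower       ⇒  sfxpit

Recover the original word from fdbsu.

The output letters match the input read backwards, each shifted +1: kernel reversed is lenrek. Two steps: reverse the string, then apply a Caesar shift of +1.
Decoding fdbsu: shift back: f−1=e, d−1=c, b−1=a, s−1=r, u−1=t → ecart; then reverse → trace.

trace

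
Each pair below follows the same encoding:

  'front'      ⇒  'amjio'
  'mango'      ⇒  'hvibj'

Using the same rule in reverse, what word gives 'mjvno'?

roast

Compare letters: f→a is +21, r→m is +21, o→j is +21 — a constant shift. Each letter is shifted forward by 21 in the alphabet (a Caesar shift of +21).
Reversing it on mjvno: m−21=r, j−21=o, v−21=a, n−21=s, o−21=t.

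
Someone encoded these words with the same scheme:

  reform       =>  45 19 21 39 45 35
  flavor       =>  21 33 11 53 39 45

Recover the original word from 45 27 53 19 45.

Each letter becomes 2×(its alphabet position, a=1..z=26) + 9.
Undoing it on 45 27 53 19 45: 45→(45−9)÷2=18=r, 27→(27−9)÷2=9=i, 53→(53−9)÷2=22=v, 19→(19−9)÷2=5=e, 45→(45−9)÷2=18=r.

river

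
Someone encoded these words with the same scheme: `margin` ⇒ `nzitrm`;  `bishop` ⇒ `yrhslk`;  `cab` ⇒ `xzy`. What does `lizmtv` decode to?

Each pair mirrors across the alphabet (m↔n, a↔z, r↔i): positions sum to 25. Letters are reflected about the middle of the alphabet (position → 25−position): Atbash.
Undoing it on lizmtv: l↔o, i↔r, z↔a, m↔n, t↔g, v↔e.

orange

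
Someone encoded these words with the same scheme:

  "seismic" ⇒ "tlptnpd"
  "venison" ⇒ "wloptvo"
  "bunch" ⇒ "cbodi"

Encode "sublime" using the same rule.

The shift depends on letter class: consonant s→t is +1, but vowel e→l is +7. Vowels shift forward by 7 and consonants shift forward by 1.
Applying it to sublime: s(cons)+1=t, u(vowel)+7=b, b(cons)+1=c, l(cons)+1=m, i(vowel)+7=p, m(cons)+1=n, e(vowel)+7=l.

tbcmpnl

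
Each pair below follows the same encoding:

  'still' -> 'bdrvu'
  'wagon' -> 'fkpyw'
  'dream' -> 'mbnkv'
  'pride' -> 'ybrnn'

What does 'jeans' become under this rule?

sojxb

Shifts by position in still: pos 0: s→b (+9), pos 1: t→d (+10), pos 2: i→r (+9), pos 3: l→v (+10) — repeating every 2. It's a Vigenère-style cipher with numeric key [9,10]: position i shifts by key[i mod 2].
For jeans: j+9=s, e+10=o, a+9=j, n+10=x, s+9=b.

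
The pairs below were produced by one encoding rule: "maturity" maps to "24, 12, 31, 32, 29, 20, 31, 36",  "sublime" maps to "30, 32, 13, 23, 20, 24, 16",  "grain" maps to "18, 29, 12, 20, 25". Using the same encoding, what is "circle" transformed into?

14, 20, 29, 14, 23, 16

m is letter #13 and maps to 24: an offset of 11. Each letter is replaced by its alphabet position (a=1..z=26) + 11.
Applying it to circle: c=3→14, i=9→20, r=18→29, c=3→14, l=12→23, e=5→16.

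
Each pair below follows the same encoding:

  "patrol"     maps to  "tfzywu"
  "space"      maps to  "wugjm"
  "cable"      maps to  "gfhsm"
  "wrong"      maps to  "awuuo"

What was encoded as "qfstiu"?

In patrol: p→t is +4, a→f is +5, t→z is +6, r→y is +7 — the shift increases by 1 each position. The shift increases by 1 at each position, starting from +4: 4, 5, 6, ….
Decoding qfstiu: q−4=m, f−5=a, s−6=m, t−7=m, i−8=a, u−9=l.

mammal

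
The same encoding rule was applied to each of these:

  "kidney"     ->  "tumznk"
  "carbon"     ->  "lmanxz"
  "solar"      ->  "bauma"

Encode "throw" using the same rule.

The shifts repeat in a cycle of length 2: positions 0,1,… shift by +9, +12, then the pattern repeats.
Applying it to throw: t+9=c, h+12=t, r+9=a, o+12=a, w+9=f.

ctaaf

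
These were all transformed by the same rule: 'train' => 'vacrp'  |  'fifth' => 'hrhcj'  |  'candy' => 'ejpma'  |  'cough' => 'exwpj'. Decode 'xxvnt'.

Shifts by position in train: pos 0: t→v (+2), pos 1: r→a (+9), pos 2: a→c (+2), pos 3: i→r (+9) — repeating every 2. A repeating key of period 2 is used — shifts +2, +9 over and over.
Undoing it on xxvnt: x−2=v, x−9=o, v−2=t, n−9=e, t−2=r.

voter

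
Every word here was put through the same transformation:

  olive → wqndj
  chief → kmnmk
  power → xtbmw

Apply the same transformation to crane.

Shifts by position in olive: pos 0: o→w (+8), pos 1: l→q (+5), pos 2: i→n (+5), pos 3: v→d (+8), pos 4: e→j (+5) — repeating every 3. It's a Vigenère-style cipher with numeric key [8,5,5]: position i shifts by key[i mod 3].
On crane: c+8=k, r+5=w, a+5=f, n+8=v, e+5=j.

kwfvj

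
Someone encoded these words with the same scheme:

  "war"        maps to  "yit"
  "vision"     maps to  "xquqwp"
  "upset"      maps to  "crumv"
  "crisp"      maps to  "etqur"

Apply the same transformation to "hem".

The shift depends on letter class: consonant w→y is +2, but vowel a→i is +8. Two shifts are in play — +8 for a/e/i/o/u, +2 for every other letter.
Applying it to hem: h(cons)+2=j, e(vowel)+8=m, m(cons)+2=o.

jmo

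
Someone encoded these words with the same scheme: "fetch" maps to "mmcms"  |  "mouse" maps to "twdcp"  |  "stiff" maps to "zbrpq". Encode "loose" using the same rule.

swxcp

In fetch: f→m is +7, e→m is +8, t→c is +9, c→m is +10 — the shift increases by 1 each position. Letter i (0-indexed) is shifted by i+7, so successive shifts are 7, 8, 9, ….
Applying it to loose: l+7=s, o+8=w, o+9=x, s+10=c, e+11=p.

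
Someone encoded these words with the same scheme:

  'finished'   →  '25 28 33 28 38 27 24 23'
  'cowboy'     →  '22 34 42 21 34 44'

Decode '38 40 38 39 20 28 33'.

f is letter #6 and maps to 25: an offset of 19. The number is (letter's place in the alphabet, a=1) + 19.
Undoing it on 38 40 38 39 20 28 33: 38→(38−19)÷1=19=s, 40→(40−19)÷1=21=u, 38→(38−19)÷1=19=s, 39→(39−19)÷1=20=t, 20→(20−19)÷1=1=a, 28→(28−19)÷1=9=i, 33→(33−19)÷1=14=n.

sustain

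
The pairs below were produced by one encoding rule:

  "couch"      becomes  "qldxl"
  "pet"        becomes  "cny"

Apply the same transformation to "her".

The output letters match the input read backwards, each shifted +9: couch reversed is hcuoc. Two steps: reverse the string, then apply a Caesar shift of +9.
For her: reverse → reh; then shift: r+9=a, e+9=n, h+9=q.

anq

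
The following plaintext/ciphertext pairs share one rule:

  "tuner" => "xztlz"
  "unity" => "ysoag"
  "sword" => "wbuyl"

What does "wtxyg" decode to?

In tuner: t→x is +4, u→z is +5, n→t is +6, e→l is +7 — the shift increases by 1 each position. Letter i (0-indexed) is shifted by i+4, so successive shifts are 4, 5, 6, ….
Decoding wtxyg: w−4=s, t−5=o, x−6=r, y−7=r, g−8=y.

sorry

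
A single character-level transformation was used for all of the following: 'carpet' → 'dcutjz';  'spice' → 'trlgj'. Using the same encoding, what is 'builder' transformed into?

The shift increases by 1 at each position, starting from +1: 1, 2, 3, ….
For builder: b+1=c, u+2=w, i+3=l, l+4=p, d+5=i, e+6=k, r+7=y.

cwlpiky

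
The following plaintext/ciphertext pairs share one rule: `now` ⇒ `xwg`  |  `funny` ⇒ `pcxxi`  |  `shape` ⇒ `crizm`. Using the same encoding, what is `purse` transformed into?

The shift depends on letter class: consonant n→x is +10, but vowel o→w is +8. Vowels shift forward by 8 and consonants shift forward by 10.
For purse: p(cons)+10=z, u(vowel)+8=c, r(cons)+10=b, s(cons)+10=c, e(vowel)+8=m.

zcbcm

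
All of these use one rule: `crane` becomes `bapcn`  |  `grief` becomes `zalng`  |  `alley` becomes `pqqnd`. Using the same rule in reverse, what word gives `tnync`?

seven

This is an affine cipher: with a=0,…,z=25, each position x becomes (19x+15) mod 26.
Reversing it on tnync: t(19)→11·(19−15)≡18=s; n(13)→11·(13−15)≡4=e; y(24)→11·(24−15)≡21=v; n(13)→11·(13−15)≡4=e; c(2)→11·(2−15)≡13=n (all mod 26).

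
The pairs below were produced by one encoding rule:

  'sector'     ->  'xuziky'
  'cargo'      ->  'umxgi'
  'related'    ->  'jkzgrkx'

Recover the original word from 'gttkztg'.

The output letters match the input read backwards, each shifted +6: sector reversed is rotces. Read the word backwards and shift each letter +6.
Undoing it on gttkztg: shift back: g−6=a, t−6=n, t−6=n, k−6=e, z−6=t, t−6=n, g−6=a → annetna; then reverse → antenna.

antenna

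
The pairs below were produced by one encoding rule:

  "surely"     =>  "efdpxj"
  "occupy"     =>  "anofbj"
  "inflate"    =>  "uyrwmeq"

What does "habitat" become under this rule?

Shifts by position in surely: pos 0: s→e (+12), pos 1: u→f (+11), pos 2: r→d (+12), pos 3: e→p (+11) — repeating every 2. The shifts repeat in a cycle of length 2: positions 0,1,… shift by +12, +11, then the pattern repeats.
Applying it to habitat: h+12=t, a+11=l, b+12=n, i+11=t, t+12=f, a+11=l, t+12=f.

tlntflf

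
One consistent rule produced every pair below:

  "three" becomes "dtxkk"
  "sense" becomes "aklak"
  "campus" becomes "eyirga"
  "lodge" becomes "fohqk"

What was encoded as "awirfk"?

simple

t(19)→d(3) and h(7)→t(19) fit y≡3x+24 (mod 26); the inverse of 3 mod 26 is 9. Treating letters as 0–25, the rule is x ↦ 3x + 24 (mod 26).
Decoding awirfk: a(0)→9·(0−24)≡18=s; w(22)→9·(22−24)≡8=i; i(8)→9·(8−24)≡12=m; r(17)→9·(17−24)≡15=p; f(5)→9·(5−24)≡11=l; k(10)→9·(10−24)≡4=e (all mod 26).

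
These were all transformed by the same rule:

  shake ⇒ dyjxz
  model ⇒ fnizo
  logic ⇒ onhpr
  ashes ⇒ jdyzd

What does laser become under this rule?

ojdzm

s(18)→d(3) and h(7)→y(24) fit y≡17x+9 (mod 26); the inverse of 17 mod 26 is 23. Each letter's alphabet position (a=0..z=25) is mapped through 17·x+9 mod 26 — an affine cipher.
Applying it to laser: l(11)→17·11+9≡14=o; a(0)→17·0+9≡9=j; s(18)→17·18+9≡3=d; e(4)→17·4+9≡25=z; r(17)→17·17+9≡12=m (all mod 26).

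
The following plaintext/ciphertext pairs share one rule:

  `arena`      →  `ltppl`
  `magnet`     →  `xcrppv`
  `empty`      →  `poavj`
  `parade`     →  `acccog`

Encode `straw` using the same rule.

Shifts by position in arena: pos 0: a→l (+11), pos 1: r→t (+2), pos 2: e→p (+11), pos 3: n→p (+2) — repeating every 2. It's a Vigenère-style cipher with numeric key [11,2]: position i shifts by key[i mod 2].
Applying it to straw: s+11=d, t+2=v, r+11=c, a+2=c, w+11=h.

dvcch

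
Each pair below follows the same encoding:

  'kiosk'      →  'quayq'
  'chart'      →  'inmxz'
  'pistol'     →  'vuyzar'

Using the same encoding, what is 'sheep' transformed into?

ynqqv

Two shifts are in play — +12 for a/e/i/o/u, +6 for every other letter.
On sheep: s(cons)+6=y, h(cons)+6=n, e(vowel)+12=q, e(vowel)+12=q, p(cons)+6=v.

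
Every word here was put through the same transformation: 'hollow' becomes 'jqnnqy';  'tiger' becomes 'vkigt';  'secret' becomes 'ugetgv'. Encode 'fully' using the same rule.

Compare letters: h→j is +2, o→q is +2, l→n is +2 — a constant shift. This is a Caesar cipher with shift 2.
For fully: f+2=h, u+2=w, l+2=n, l+2=n, y+2=a.

hwnna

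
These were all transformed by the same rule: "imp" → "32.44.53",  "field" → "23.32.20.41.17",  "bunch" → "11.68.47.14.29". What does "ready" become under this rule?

Each letter becomes 3×(its alphabet position, a=1..z=26) + 5.
Applying it to ready: r=18→59, e=5→20, a=1→8, d=4→17, y=25→80.

59.20.8.17.80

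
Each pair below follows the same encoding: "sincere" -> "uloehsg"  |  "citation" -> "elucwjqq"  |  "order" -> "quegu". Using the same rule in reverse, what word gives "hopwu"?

flour

Shifts by position in sincere: pos 0: s→u (+2), pos 1: i→l (+3), pos 2: n→o (+1), pos 3: c→e (+2), pos 4: e→h (+3), pos 5: r→s (+1) — repeating every 3. A repeating key of period 3 is used — shifts +2, +3, +1 over and over.
Undoing it on hopwu: h−2=f, o−3=l, p−1=o, w−2=u, u−3=r.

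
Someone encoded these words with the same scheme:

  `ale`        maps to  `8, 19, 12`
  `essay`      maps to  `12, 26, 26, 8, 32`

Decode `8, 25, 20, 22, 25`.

armor

a is letter #1 and maps to 8: an offset of 7. Letters become their 1-based position plus 7 (so a→8, b→9, …).
Reversing it on 8, 25, 20, 22, 25: 8→(8−7)÷1=1=a, 25→(25−7)÷1=18=r, 20→(20−7)÷1=13=m, 22→(22−7)÷1=15=o, 25→(25−7)÷1=18=r.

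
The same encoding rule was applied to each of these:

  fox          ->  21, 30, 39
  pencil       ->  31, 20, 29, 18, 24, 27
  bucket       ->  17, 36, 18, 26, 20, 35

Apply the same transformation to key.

26, 20, 40

f is letter #6 and maps to 21: an offset of 15. Letters become their 1-based position plus 15 (so a→16, b→17, …).
For key: k=11→26, e=5→20, y=25→40.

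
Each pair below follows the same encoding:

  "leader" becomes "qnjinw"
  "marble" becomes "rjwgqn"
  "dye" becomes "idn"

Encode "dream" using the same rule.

The shift depends on letter class: consonant l→q is +5, but vowel e→n is +9. The rule splits by letter class: vowels +9, consonants +5.
Applying it to dream: d(cons)+5=i, r(cons)+5=w, e(vowel)+9=n, a(vowel)+9=j, m(cons)+5=r.

iwnjr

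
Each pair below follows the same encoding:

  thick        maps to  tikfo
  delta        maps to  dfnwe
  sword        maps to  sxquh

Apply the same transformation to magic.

mbilg

Each letter shifts forward by its position index (0, 1, 2, …) — the shift grows by one for each successive letter.
For magic: m+0=m, a+1=b, g+2=i, i+3=l, c+4=g.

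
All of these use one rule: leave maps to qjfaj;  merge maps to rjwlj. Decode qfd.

lay

It's a constant shift of +5 (ROT5).
Reversing it on qfd: q−5=l, f−5=a, d−5=y.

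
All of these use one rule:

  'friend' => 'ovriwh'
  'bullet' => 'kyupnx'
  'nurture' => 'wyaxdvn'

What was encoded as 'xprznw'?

The shifts repeat in a cycle of length 2: positions 0,1,… shift by +9, +4, then the pattern repeats.
Reversing it on xprznw: x−9=o, p−4=l, r−9=i, z−4=v, n−9=e, w−4=s.

olives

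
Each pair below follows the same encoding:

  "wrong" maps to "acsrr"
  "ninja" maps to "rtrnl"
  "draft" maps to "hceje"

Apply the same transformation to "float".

jwsee

Shifts by position in wrong: pos 0: w→a (+4), pos 1: r→c (+11), pos 2: o→s (+4), pos 3: n→r (+4), pos 4: g→r (+11) — repeating every 3. A repeating key of period 3 is used — shifts +4, +11, +4 over and over.
For float: f+4=j, l+11=w, o+4=s, a+4=e, t+11=e.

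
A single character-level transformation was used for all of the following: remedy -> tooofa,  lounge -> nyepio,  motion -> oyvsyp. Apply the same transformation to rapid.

tkrsf

Two shifts are in play — +10 for a/e/i/o/u, +2 for every other letter.
Applying it to rapid: r(cons)+2=t, a(vowel)+10=k, p(cons)+2=r, i(vowel)+10=s, d(cons)+2=f.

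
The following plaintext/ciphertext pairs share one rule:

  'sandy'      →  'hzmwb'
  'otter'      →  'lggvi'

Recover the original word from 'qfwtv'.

judge

Each pair mirrors across the alphabet (s↔h, a↔z, n↔m): positions sum to 25. Letters are reflected about the middle of the alphabet (position → 25−position): Atbash.
Undoing it on qfwtv: q↔j, f↔u, w↔d, t↔g, v↔e.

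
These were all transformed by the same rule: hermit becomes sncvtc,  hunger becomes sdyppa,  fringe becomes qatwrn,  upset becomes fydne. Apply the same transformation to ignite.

Shifts by position in hermit: pos 0: h→s (+11), pos 1: e→n (+9), pos 2: r→c (+11), pos 3: m→v (+9) — repeating every 2. A repeating key of period 2 is used — shifts +11, +9 over and over.
On ignite: i+11=t, g+9=p, n+11=y, i+9=r, t+11=e, e+9=n.

tpyren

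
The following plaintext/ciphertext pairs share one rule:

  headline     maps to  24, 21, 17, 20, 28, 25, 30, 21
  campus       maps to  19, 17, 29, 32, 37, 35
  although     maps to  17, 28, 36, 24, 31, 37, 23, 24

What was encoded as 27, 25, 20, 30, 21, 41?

kidney

h is letter #8 and maps to 24: an offset of 16. Letters become their 1-based position plus 16 (so a→17, b→18, …).
Reversing it on 27, 25, 20, 30, 21, 41: 27→(27−16)÷1=11=k, 25→(25−16)÷1=9=i, 20→(20−16)÷1=4=d, 30→(30−16)÷1=14=n, 21→(21−16)÷1=5=e, 41→(41−16)÷1=25=y.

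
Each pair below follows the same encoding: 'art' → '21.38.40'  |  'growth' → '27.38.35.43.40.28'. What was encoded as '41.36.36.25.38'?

upper

a is letter #1 and maps to 21: an offset of 20. The number is (letter's place in the alphabet, a=1) + 20.
Reversing it on 41.36.36.25.38: 41→(41−20)÷1=21=u, 36→(36−20)÷1=16=p, 36→(36−20)÷1=16=p, 25→(25−20)÷1=5=e, 38→(38−20)÷1=18=r.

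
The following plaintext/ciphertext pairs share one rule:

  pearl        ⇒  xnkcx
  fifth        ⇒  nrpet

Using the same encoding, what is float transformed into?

nuylf

In pearl: p→x is +8, e→n is +9, a→k is +10, r→c is +11 — the shift increases by 1 each position. Each letter shifts forward by (position + 8), i.e. 8, 9, 10, … — the shift grows by one for each successive letter.
Applying it to float: f+8=n, l+9=u, o+10=y, a+11=l, t+12=f.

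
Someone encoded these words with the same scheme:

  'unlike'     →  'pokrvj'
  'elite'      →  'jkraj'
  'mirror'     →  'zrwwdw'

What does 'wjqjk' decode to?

u(20)→p(15) and n(13)→o(14) fit y≡15x+1 (mod 26); the inverse of 15 mod 26 is 7. Treating letters as 0–25, the rule is x ↦ 15x + 1 (mod 26).
Undoing it on wjqjk: w(22)→7·(22−1)≡17=r; j(9)→7·(9−1)≡4=e; q(16)→7·(16−1)≡1=b; j(9)→7·(9−1)≡4=e; k(10)→7·(10−1)≡11=l (all mod 26).

rebel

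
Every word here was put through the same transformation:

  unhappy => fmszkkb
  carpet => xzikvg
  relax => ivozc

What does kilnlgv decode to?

Each pair mirrors across the alphabet (u↔f, n↔m, h↔s): positions sum to 25. Letters are reflected about the middle of the alphabet (position → 25−position): Atbash.
Decoding kilnlgv: k↔p, i↔r, l↔o, n↔m, l↔o, g↔t, v↔e.

promote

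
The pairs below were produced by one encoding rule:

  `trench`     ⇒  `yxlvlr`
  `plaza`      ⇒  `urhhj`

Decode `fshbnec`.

In trench: t→y is +5, r→x is +6, e→l is +7, n→v is +8 — the shift increases by 1 each position. Letter i (0-indexed) is shifted by i+5, so successive shifts are 5, 6, 7, ….
Decoding fshbnec: f−5=a, s−6=m, h−7=a, b−8=t, n−9=e, e−10=u, c−11=r.

amateur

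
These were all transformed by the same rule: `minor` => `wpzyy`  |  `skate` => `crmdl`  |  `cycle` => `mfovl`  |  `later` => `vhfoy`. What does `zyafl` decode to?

prove

Shifts by position in minor: pos 0: m→w (+10), pos 1: i→p (+7), pos 2: n→z (+12), pos 3: o→y (+10), pos 4: r→y (+7) — repeating every 3. A repeating key of period 3 is used — shifts +10, +7, +12 over and over.
Undoing it on zyafl: z−10=p, y−7=r, a−12=o, f−10=v, l−7=e.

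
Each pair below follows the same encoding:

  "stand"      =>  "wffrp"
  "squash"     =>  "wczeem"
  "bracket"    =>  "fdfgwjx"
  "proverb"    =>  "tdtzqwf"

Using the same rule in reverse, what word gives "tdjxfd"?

pretty

Shifts by position in stand: pos 0: s→w (+4), pos 1: t→f (+12), pos 2: a→f (+5), pos 3: n→r (+4), pos 4: d→p (+12) — repeating every 3. A repeating key of period 3 is used — shifts +4, +12, +5 over and over.
Decoding tdjxfd: t−4=p, d−12=r, j−5=e, x−4=t, f−12=t, d−5=y.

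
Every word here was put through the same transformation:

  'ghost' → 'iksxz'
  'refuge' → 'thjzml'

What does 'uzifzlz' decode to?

The shift increases by 1 at each position, starting from +2: 2, 3, 4, ….
Reversing it on uzifzlz: u−2=s, z−3=w, i−4=e, f−5=a, z−6=t, l−7=e, z−8=r.

sweater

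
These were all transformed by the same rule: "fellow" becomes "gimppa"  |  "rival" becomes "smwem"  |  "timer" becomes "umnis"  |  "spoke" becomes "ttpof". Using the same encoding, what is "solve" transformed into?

tsmzf

The shifts repeat in a cycle of length 2: positions 0,1,… shift by +1, +4, then the pattern repeats.
On solve: s+1=t, o+4=s, l+1=m, v+4=z, e+1=f.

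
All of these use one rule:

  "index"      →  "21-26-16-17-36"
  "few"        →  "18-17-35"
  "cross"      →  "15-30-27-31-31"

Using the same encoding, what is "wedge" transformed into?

Each letter is replaced by its alphabet position (a=1..z=26) + 12.
On wedge: w=23→35, e=5→17, d=4→16, g=7→19, e=5→17.

35-17-16-19-17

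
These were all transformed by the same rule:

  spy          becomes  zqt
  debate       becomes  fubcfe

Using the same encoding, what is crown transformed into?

The output letters match the input read backwards, each shifted +1: spy reversed is yps. Read the word backwards and shift each letter +1.
Applying it to crown: reverse → nworc; then shift: n+1=o, w+1=x, o+1=p, r+1=s, c+1=d.

oxpsd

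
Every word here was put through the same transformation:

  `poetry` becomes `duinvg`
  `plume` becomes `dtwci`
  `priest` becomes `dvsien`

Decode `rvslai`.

p(15)→d(3) and o(14)→u(20) fit y≡9x+24 (mod 26); the inverse of 9 mod 26 is 3. Each letter's alphabet position (a=0..z=25) is mapped through 9·x+24 mod 26 — an affine cipher.
Decoding rvslai: r(17)→3·(17−24)≡5=f; v(21)→3·(21−24)≡17=r; s(18)→3·(18−24)≡8=i; l(11)→3·(11−24)≡13=n; a(0)→3·(0−24)≡6=g; i(8)→3·(8−24)≡4=e (all mod 26).

fringe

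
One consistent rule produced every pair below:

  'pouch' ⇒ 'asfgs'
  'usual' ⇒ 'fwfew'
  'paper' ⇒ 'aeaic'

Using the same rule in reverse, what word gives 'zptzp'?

Shifts by position in pouch: pos 0: p→a (+11), pos 1: o→s (+4), pos 2: u→f (+11), pos 3: c→g (+4) — repeating every 2. The shifts repeat in a cycle of length 2: positions 0,1,… shift by +11, +4, then the pattern repeats.
Reversing it on zptzp: z−11=o, p−4=l, t−11=i, z−4=v, p−11=e.

olive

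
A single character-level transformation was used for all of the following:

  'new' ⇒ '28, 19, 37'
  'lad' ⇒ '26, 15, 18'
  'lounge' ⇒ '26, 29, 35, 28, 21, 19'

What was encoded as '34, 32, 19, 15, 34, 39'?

treaty

n is letter #14 and maps to 28: an offset of 14. Each letter is replaced by its alphabet position (a=1..z=26) + 14.
Decoding 34, 32, 19, 15, 34, 39: 34→(34−14)÷1=20=t, 32→(32−14)÷1=18=r, 19→(19−14)÷1=5=e, 15→(15−14)÷1=1=a, 34→(34−14)÷1=20=t, 39→(39−14)÷1=25=y.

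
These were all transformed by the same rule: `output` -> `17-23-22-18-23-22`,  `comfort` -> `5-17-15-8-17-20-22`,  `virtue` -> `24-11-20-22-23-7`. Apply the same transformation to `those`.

o is letter #15 and maps to 17: an offset of 2. The number is (letter's place in the alphabet, a=1) + 2.
Applying it to those: t=20→22, h=8→10, o=15→17, s=19→21, e=5→7.

22-10-17-21-7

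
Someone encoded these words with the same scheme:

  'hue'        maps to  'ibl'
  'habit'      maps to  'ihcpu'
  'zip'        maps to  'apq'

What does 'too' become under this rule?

uvv

The rule splits by letter class: vowels +7, consonants +1.
For too: t(cons)+1=u, o(vowel)+7=v, o(vowel)+7=v.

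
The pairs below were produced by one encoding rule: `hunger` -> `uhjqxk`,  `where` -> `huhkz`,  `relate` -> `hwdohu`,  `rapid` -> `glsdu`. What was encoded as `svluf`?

crisp

The output letters match the input read backwards, each shifted +3: hunger reversed is regnuh. The word is reversed, then every letter is shifted forward by 3.
Undoing it on svluf: shift back: s−3=p, v−3=s, l−3=i, u−3=r, f−3=c → psirc; then reverse → crisp.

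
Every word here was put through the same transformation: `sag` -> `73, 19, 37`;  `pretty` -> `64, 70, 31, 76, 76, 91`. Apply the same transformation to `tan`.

76, 19, 58

s(#19)→73 and a(#1)→19: differences scale by 3, so n = 3·pos + 16. The formula is n = 3×(alphabet index, a=1) + 16.
On tan: t=20→76, a=1→19, n=14→58.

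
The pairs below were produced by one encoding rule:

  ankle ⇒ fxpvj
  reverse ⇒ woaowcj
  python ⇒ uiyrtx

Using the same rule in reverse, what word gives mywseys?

horizon

Shifts by position in ankle: pos 0: a→f (+5), pos 1: n→x (+10), pos 2: k→p (+5), pos 3: l→v (+10) — repeating every 2. The shifts repeat in a cycle of length 2: positions 0,1,… shift by +5, +10, then the pattern repeats.
Reversing it on mywseys: m−5=h, y−10=o, w−5=r, s−10=i, e−5=z, y−10=o, s−5=n.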